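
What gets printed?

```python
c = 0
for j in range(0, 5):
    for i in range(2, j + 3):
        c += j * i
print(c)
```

j=0,i=2: c = 0+0 = 0
j=1,i=2: c = 0+2 = 2
j=1,i=3: c = 2+3 = 5
j=2,i=2: c = 5+4 = 9
j=2,i=3: c = 9+6 = 15
j=2,i=4: c = 15+8 = 23
j=3,i=2: c = 23+6 = 29
j=3,i=3: c = 29+9 = 38
j=3,i=4: c = 38+12 = 50
j=3,i=5: c = 50+15 = 65
j=4,i=2: c = 65+8 = 73
j=4,i=3: c = 73+12 = 85
j=4,i=4: c = 85+16 = 101
j=4,i=5: c = 101+20 = 121
j=4,i=6: c = 121+24 = 145

145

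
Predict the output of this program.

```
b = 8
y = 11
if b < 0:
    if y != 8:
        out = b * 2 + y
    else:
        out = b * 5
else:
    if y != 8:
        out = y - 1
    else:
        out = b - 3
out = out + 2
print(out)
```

12

b=8, y=11
b < 0 is False; y != 8 is True
→ out = y - 1 = 10
out = 10+2 = 12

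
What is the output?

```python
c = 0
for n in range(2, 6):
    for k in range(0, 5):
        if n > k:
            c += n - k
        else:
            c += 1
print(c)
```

n=2,k=0: 2>0, c = 0+2 = 2
n=2,k=1: 2>1, c = 2+1 = 3
n=2,k=2: not 2>2, c = 3+1 = 4
n=2,k=3: not 2>3, c = 4+1 = 5
n=2,k=4: not 2>4, c = 5+1 = 6
n=3,k=0: 3>0, c = 6+3 = 9
n=3,k=1: 3>1, c = 9+2 = 11
n=3,k=2: 3>2, c = 11+1 = 12
n=3,k=3: not 3>3, c = 12+1 = 13
n=3,k=4: not 3>4, c = 13+1 = 14
n=4,k=0: 4>0, c = 14+4 = 18
n=4,k=1: 4>1, c = 18+3 = 21
n=4,k=2: 4>2, c = 21+2 = 23
n=4,k=3: 4>3, c = 23+1 = 24
n=4,k=4: not 4>4, c = 24+1 = 25
n=5,k=0: 5>0, c = 25+5 = 30
n=5,k=1: 5>1, c = 30+4 = 34
n=5,k=2: 5>2, c = 34+3 = 37
n=5,k=3: 5>3, c = 37+2 = 39
n=5,k=4: 5>4, c = 39+1 = 40

40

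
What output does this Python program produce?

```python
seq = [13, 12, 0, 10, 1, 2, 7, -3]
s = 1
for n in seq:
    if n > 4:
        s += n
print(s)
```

n=13: >4, s = 1+13 = 14
n=12: >4, s = 14+12 = 26
n=0: not >4
n=10: >4, s = 26+10 = 36
n=1: not >4
n=2: not >4
n=7: >4, s = 36+7 = 43
n=-3: not >4

43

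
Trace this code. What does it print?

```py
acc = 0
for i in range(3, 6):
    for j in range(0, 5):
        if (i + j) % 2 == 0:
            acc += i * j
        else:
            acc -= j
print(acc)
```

i=3,j=0: odd sum, acc = 0-0 = 0
i=3,j=1: even sum, acc = 0+3 = 3
i=3,j=2: odd sum, acc = 3-2 = 1
i=3,j=3: even sum, acc = 1+9 = 10
i=3,j=4: odd sum, acc = 10-4 = 6
i=4,j=0: even sum, acc = 6+0 = 6
i=4,j=1: odd sum, acc = 6-1 = 5
i=4,j=2: even sum, acc = 5+8 = 13
i=4,j=3: odd sum, acc = 13-3 = 10
i=4,j=4: even sum, acc = 10+16 = 26
i=5,j=0: odd sum, acc = 26-0 = 26
i=5,j=1: even sum, acc = 26+5 = 31
i=5,j=2: odd sum, acc = 31-2 = 29
i=5,j=3: even sum, acc = 29+15 = 44
i=5,j=4: odd sum, acc = 44-4 = 40

40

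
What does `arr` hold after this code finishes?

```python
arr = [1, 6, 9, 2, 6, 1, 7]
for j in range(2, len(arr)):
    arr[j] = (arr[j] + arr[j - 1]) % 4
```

[1, 6, 3, 1, 3, 0, 3]

j=2: arr[2] = (9+6)%4 = 3 → [1, 6, 3, 2, 6, 1, 7]
j=3: arr[3] = (2+3)%4 = 1 → [1, 6, 3, 1, 6, 1, 7]
j=4: arr[4] = (6+1)%4 = 3 → [1, 6, 3, 1, 3, 1, 7]
j=5: arr[5] = (1+3)%4 = 0 → [1, 6, 3, 1, 3, 0, 7]
j=6: arr[6] = (7+0)%4 = 3 → [1, 6, 3, 1, 3, 0, 3]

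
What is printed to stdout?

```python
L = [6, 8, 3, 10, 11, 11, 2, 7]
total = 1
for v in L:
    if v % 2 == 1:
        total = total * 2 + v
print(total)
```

113

v=6: not odd
v=8: not odd
v=3: odd, total = 1*2+3 = 5
v=10: not odd
v=11: odd, total = 5*2+11 = 21
v=11: odd, total = 21*2+11 = 53
v=2: not odd
v=7: odd, total = 53*2+7 = 113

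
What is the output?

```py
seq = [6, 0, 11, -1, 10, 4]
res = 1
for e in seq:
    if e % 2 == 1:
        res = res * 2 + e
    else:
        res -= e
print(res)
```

-13

e=6: not odd, res = 1-6 = -5
e=0: not odd, res = (-5)-0 = -5
e=11: odd, res = (-5)*2+11 = 1
e=-1: odd, res = 1*2+(-1) = 1
e=10: not odd, res = 1-10 = -9
e=4: not odd, res = (-9)-4 = -13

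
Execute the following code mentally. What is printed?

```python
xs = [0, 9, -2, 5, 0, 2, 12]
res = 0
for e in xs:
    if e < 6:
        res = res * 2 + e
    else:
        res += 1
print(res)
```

23

e=0: <6, res = 0*2+0 = 0
e=9: not <6, res = 0+1 = 1
e=-2: <6, res = 1*2+(-2) = 0
e=5: <6, res = 0*2+5 = 5
e=0: <6, res = 5*2+0 = 10
e=2: <6, res = 10*2+2 = 22
e=12: not <6, res = 22+1 = 23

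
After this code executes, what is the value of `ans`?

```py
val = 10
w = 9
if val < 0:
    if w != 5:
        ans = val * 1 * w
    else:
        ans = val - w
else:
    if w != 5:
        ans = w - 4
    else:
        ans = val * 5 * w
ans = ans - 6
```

val=10, w=9
val < 0 is False; w != 5 is True
→ ans = w - 4 = 5
ans = 5-6 = -1

-1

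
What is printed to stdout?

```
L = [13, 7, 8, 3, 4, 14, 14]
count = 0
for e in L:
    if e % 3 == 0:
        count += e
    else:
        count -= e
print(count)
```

e=13: not %3==0, count = 0-13 = -13
e=7: not %3==0, count = (-13)-7 = -20
e=8: not %3==0, count = (-20)-8 = -28
e=3: %3==0, count = (-28)+3 = -25
e=4: not %3==0, count = (-25)-4 = -29
e=14: not %3==0, count = (-29)-14 = -43
e=14: not %3==0, count = (-43)-14 = -57

-57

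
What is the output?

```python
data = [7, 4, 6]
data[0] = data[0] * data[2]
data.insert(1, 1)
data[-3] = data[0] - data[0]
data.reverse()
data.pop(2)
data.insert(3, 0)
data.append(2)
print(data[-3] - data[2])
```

data[0] = data[0]*data[2] = 7*6 = 42 → [42, 4, 6]
insert 1 at 1 → [42, 1, 4, 6]
data[-3] = data[0]-data[0] = 42-42 = 0 → [42, 0, 4, 6]
reverse → [6, 4, 0, 42]
pop(2) removes 0 → [6, 4, 42]
insert 0 at 3 → [6, 4, 42, 0]
append 2 → [6, 4, 42, 0, 2]
data[-3]-data[2] = 42-42 = 0

0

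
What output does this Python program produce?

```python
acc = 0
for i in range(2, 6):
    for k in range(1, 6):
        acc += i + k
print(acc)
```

130

i=2,k=1: acc = 0+3 = 3
i=2,k=2: acc = 3+4 = 7
i=2,k=3: acc = 7+5 = 12
i=2,k=4: acc = 12+6 = 18
i=2,k=5: acc = 18+7 = 25
i=3,k=1: acc = 25+4 = 29
i=3,k=2: acc = 29+5 = 34
i=3,k=3: acc = 34+6 = 40
i=3,k=4: acc = 40+7 = 47
i=3,k=5: acc = 47+8 = 55
i=4,k=1: acc = 55+5 = 60
i=4,k=2: acc = 60+6 = 66
i=4,k=3: acc = 66+7 = 73
i=4,k=4: acc = 73+8 = 81
i=4,k=5: acc = 81+9 = 90
i=5,k=1: acc = 90+6 = 96
i=5,k=2: acc = 96+7 = 103
i=5,k=3: acc = 103+8 = 111
i=5,k=4: acc = 111+9 = 120
i=5,k=5: acc = 120+10 = 130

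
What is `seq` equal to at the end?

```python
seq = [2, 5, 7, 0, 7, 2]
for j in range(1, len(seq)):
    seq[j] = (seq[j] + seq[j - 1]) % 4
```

j=1: seq[1] = (5+2)%4 = 3 → [2, 3, 7, 0, 7, 2]
j=2: seq[2] = (7+3)%4 = 2 → [2, 3, 2, 0, 7, 2]
j=3: seq[3] = (0+2)%4 = 2 → [2, 3, 2, 2, 7, 2]
j=4: seq[4] = (7+2)%4 = 1 → [2, 3, 2, 2, 1, 2]
j=5: seq[5] = (2+1)%4 = 3 → [2, 3, 2, 2, 1, 3]

[2, 3, 2, 2, 1, 3]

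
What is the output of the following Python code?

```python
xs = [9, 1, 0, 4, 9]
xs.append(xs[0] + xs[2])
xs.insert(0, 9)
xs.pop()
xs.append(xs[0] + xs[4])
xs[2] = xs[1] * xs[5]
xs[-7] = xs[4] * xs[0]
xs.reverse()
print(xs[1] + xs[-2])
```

18

append xs[0]+xs[2] = 9+0 = 9 → [9, 1, 0, 4, 9, 9]
insert 9 at 0 → [9, 9, 1, 0, 4, 9, 9]
pop() removes 9 → [9, 9, 1, 0, 4, 9]
append xs[0]+xs[4] = 9+4 = 13 → [9, 9, 1, 0, 4, 9, 13]
xs[2] = xs[1]*xs[5] = 9*9 = 81 → [9, 9, 81, 0, 4, 9, 13]
xs[-7] = xs[4]*xs[0] = 4*9 = 36 → [36, 9, 81, 0, 4, 9, 13]
reverse → [13, 9, 4, 0, 81, 9, 36]
xs[1]+xs[-2] = 9+9 = 18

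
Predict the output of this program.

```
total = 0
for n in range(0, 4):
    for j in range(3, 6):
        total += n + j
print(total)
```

n=0,j=3: total = 0+3 = 3
n=0,j=4: total = 3+4 = 7
n=0,j=5: total = 7+5 = 12
n=1,j=3: total = 12+4 = 16
n=1,j=4: total = 16+5 = 21
n=1,j=5: total = 21+6 = 27
n=2,j=3: total = 27+5 = 32
n=2,j=4: total = 32+6 = 38
n=2,j=5: total = 38+7 = 45
n=3,j=3: total = 45+6 = 51
n=3,j=4: total = 51+7 = 58
n=3,j=5: total = 58+8 = 66

66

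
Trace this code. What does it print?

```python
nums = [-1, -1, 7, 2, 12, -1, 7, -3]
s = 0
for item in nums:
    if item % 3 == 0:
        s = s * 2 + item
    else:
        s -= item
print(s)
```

item=-1: not %3==0, s = 0-(-1) = 1
item=-1: not %3==0, s = 1-(-1) = 2
item=7: not %3==0, s = 2-7 = -5
item=2: not %3==0, s = (-5)-2 = -7
item=12: %3==0, s = (-7)*2+12 = -2
item=-1: not %3==0, s = (-2)-(-1) = -1
item=7: not %3==0, s = (-1)-7 = -8
item=-3: %3==0, s = (-8)*2+(-3) = -19

-19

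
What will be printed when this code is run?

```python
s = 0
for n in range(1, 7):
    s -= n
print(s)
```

-21

n=1: s = 0-1 = -1
n=2: s = (-1)-2 = -3
n=3: s = (-3)-3 = -6
n=4: s = (-6)-4 = -10
n=5: s = (-10)-5 = -15
n=6: s = (-15)-6 = -21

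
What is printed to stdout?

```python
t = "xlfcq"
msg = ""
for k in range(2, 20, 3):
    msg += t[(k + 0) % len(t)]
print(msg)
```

fxclqf

k=2: add t[2]='f' → 'f'
k=5: add t[0]='x' → 'fx'
k=8: add t[3]='c' → 'fxc'
k=11: add t[1]='l' → 'fxcl'
k=14: add t[4]='q' → 'fxclq'
k=17: add t[2]='f' → 'fxclqf'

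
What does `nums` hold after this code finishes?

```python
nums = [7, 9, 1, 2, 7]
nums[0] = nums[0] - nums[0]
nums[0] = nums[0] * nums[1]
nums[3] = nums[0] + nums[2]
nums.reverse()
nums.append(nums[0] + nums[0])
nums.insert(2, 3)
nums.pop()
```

[7, 1, 3, 1, 9, 0]

nums[0] = nums[0]-nums[0] = 7-7 = 0 → [0, 9, 1, 2, 7]
nums[0] = nums[0]*nums[1] = 0*9 = 0 → [0, 9, 1, 2, 7]
nums[3] = nums[0]+nums[2] = 0+1 = 1 → [0, 9, 1, 1, 7]
reverse → [7, 1, 1, 9, 0]
append nums[0]+nums[0] = 7+7 = 14 → [7, 1, 1, 9, 0, 14]
insert 3 at 2 → [7, 1, 3, 1, 9, 0, 14]
pop() removes 14 → [7, 1, 3, 1, 9, 0]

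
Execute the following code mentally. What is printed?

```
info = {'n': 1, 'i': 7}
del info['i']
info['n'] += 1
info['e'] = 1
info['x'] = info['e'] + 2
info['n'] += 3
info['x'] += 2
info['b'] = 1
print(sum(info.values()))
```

del 'i' → {'n': 1}
info['n'] = 1+1 = 2 → {'n': 2}
info['e'] = 1 → {'n': 2, 'e': 1}
info['x'] = info['e']+2 = 3 → {'n': 2, 'e': 1, 'x': 3}
info['n'] = 2+3 = 5 → {'n': 5, 'e': 1, 'x': 3}
info['x'] = 3+2 = 5 → {'n': 5, 'e': 1, 'x': 5}
info['b'] = 1 → {'n': 5, 'e': 1, 'x': 5, 'b': 1}
sum of values = 12

12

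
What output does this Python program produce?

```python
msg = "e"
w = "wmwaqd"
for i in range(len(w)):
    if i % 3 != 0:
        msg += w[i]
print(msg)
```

i=0: skip
i=1: add 'm' → 'em'
i=2: add 'w' → 'emw'
i=3: skip
i=4: add 'q' → 'emwq'
i=5: add 'd' → 'emwqd'

emwqd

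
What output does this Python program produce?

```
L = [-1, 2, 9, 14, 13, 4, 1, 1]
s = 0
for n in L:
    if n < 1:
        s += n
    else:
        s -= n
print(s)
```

-45

n=-1: <1, s = 0+(-1) = -1
n=2: not <1, s = (-1)-2 = -3
n=9: not <1, s = (-3)-9 = -12
n=14: not <1, s = (-12)-14 = -26
n=13: not <1, s = (-26)-13 = -39
n=4: not <1, s = (-39)-4 = -43
n=1: not <1, s = (-43)-1 = -44
n=1: not <1, s = (-44)-1 = -45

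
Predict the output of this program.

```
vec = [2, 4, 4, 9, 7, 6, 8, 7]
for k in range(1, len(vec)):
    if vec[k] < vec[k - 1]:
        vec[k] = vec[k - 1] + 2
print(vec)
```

k=1: 4>=2, unchanged → [2, 4, 4, 9, 7, 6, 8, 7]
k=2: 4>=4, unchanged → [2, 4, 4, 9, 7, 6, 8, 7]
k=3: 9>=4, unchanged → [2, 4, 4, 9, 7, 6, 8, 7]
k=4: 7<9, vec[4] = 9+2 = 11 → [2, 4, 4, 9, 11, 6, 8, 7]
k=5: 6<11, vec[5] = 11+2 = 13 → [2, 4, 4, 9, 11, 13, 8, 7]
k=6: 8<13, vec[6] = 13+2 = 15 → [2, 4, 4, 9, 11, 13, 15, 7]
k=7: 7<15, vec[7] = 15+2 = 17 → [2, 4, 4, 9, 11, 13, 15, 17]

[2, 4, 4, 9, 11, 13, 15, 17]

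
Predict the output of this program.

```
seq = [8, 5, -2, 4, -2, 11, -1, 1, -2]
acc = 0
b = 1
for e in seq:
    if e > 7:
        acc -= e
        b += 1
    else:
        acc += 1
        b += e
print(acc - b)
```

e=8: >7, acc = 0-8 = -8; b=2
e=5: not >7, acc = (-8)+1 = -7; b=7
e=-2: not >7, acc = (-7)+1 = -6; b=5
e=4: not >7, acc = (-6)+1 = -5; b=9
e=-2: not >7, acc = (-5)+1 = -4; b=7
e=11: >7, acc = (-4)-11 = -15; b=8
e=-1: not >7, acc = (-15)+1 = -14; b=7
e=1: not >7, acc = (-14)+1 = -13; b=8
e=-2: not >7, acc = (-13)+1 = -12; b=6
acc-b = (-12)-6 = -18

-18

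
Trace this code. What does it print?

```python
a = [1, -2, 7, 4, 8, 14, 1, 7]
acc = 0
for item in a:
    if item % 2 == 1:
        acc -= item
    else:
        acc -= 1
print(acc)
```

-20

item=1: odd, acc = 0-1 = -1
item=-2: not odd, acc = (-1)-1 = -2
item=7: odd, acc = (-2)-7 = -9
item=4: not odd, acc = (-9)-1 = -10
item=8: not odd, acc = (-10)-1 = -11
item=14: not odd, acc = (-11)-1 = -12
item=1: odd, acc = (-12)-1 = -13
item=7: odd, acc = (-13)-7 = -20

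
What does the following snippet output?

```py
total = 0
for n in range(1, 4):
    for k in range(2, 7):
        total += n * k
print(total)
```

n=1,k=2: total = 0+2 = 2
n=1,k=3: total = 2+3 = 5
n=1,k=4: total = 5+4 = 9
n=1,k=5: total = 9+5 = 14
n=1,k=6: total = 14+6 = 20
n=2,k=2: total = 20+4 = 24
n=2,k=3: total = 24+6 = 30
n=2,k=4: total = 30+8 = 38
n=2,k=5: total = 38+10 = 48
n=2,k=6: total = 48+12 = 60
n=3,k=2: total = 60+6 = 66
n=3,k=3: total = 66+9 = 75
n=3,k=4: total = 75+12 = 87
n=3,k=5: total = 87+15 = 102
n=3,k=6: total = 102+18 = 120

120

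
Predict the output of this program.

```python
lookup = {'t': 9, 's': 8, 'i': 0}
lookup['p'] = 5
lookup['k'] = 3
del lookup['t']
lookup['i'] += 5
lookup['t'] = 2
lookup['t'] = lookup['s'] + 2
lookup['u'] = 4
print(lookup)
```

lookup['p'] = 5 → {'t': 9, 's': 8, 'i': 0, 'p': 5}
lookup['k'] = 3 → {'t': 9, 's': 8, 'i': 0, 'p': 5, 'k': 3}
del 't' → {'s': 8, 'i': 0, 'p': 5, 'k': 3}
lookup['i'] = 0+5 = 5 → {'s': 8, 'i': 5, 'p': 5, 'k': 3}
lookup['t'] = 2 → {'s': 8, 'i': 5, 'p': 5, 'k': 3, 't': 2}
lookup['t'] = lookup['s']+2 = 10 → {'s': 8, 'i': 5, 'p': 5, 'k': 3, 't': 10}
lookup['u'] = 4 → {'s': 8, 'i': 5, 'p': 5, 'k': 3, 't': 10, 'u': 4}

{'s': 8, 'i': 5, 'p': 5, 'k': 3, 't': 10, 'u': 4}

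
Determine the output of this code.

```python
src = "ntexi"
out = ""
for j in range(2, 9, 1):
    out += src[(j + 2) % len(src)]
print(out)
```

intexin

j=2: add src[4]='i' → 'i'
j=3: add src[0]='n' → 'in'
j=4: add src[1]='t' → 'int'
j=5: add src[2]='e' → 'inte'
j=6: add src[3]='x' → 'intex'
j=7: add src[4]='i' → 'intexi'
j=8: add src[0]='n' → 'intexin'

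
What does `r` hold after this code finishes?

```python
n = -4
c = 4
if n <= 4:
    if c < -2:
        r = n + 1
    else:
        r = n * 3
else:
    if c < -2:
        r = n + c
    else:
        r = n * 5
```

n=-4, c=4
n <= 4 is True; c < -2 is False
→ r = n * 3 = -12

-12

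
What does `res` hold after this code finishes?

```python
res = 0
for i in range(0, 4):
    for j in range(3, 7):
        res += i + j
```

i=0,j=3: res = 0+3 = 3
i=0,j=4: res = 3+4 = 7
i=0,j=5: res = 7+5 = 12
i=0,j=6: res = 12+6 = 18
i=1,j=3: res = 18+4 = 22
i=1,j=4: res = 22+5 = 27
i=1,j=5: res = 27+6 = 33
i=1,j=6: res = 33+7 = 40
i=2,j=3: res = 40+5 = 45
i=2,j=4: res = 45+6 = 51
i=2,j=5: res = 51+7 = 58
i=2,j=6: res = 58+8 = 66
i=3,j=3: res = 66+6 = 72
i=3,j=4: res = 72+7 = 79
i=3,j=5: res = 79+8 = 87
i=3,j=6: res = 87+9 = 96

96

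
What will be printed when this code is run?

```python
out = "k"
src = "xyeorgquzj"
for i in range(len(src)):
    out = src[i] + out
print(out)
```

jzuqgroeyxk

i=0: prepend 'x' → 'xk'
i=1: prepend 'y' → 'yxk'
i=2: prepend 'e' → 'eyxk'
i=3: prepend 'o' → 'oeyxk'
i=4: prepend 'r' → 'roeyxk'
i=5: prepend 'g' → 'groeyxk'
i=6: prepend 'q' → 'qgroeyxk'
i=7: prepend 'u' → 'uqgroeyxk'
i=8: prepend 'z' → 'zuqgroeyxk'
i=9: prepend 'j' → 'jzuqgroeyxk'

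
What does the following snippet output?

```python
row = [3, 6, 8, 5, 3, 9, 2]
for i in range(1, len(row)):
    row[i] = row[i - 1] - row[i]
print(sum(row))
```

i=1: row[1] = 3-6 = -3 → [3, -3, 8, 5, 3, 9, 2]
i=2: row[2] = (-3)-8 = -11 → [3, -3, -11, 5, 3, 9, 2]
i=3: row[3] = (-11)-5 = -16 → [3, -3, -11, -16, 3, 9, 2]
i=4: row[4] = (-16)-3 = -19 → [3, -3, -11, -16, -19, 9, 2]
i=5: row[5] = (-19)-9 = -28 → [3, -3, -11, -16, -19, -28, 2]
i=6: row[6] = (-28)-2 = -30 → [3, -3, -11, -16, -19, -28, -30]
sum = -104

-104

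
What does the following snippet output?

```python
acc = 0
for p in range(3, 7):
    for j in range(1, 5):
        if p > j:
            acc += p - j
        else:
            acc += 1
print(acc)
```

36

p=3,j=1: 3>1, acc = 0+2 = 2
p=3,j=2: 3>2, acc = 2+1 = 3
p=3,j=3: not 3>3, acc = 3+1 = 4
p=3,j=4: not 3>4, acc = 4+1 = 5
p=4,j=1: 4>1, acc = 5+3 = 8
p=4,j=2: 4>2, acc = 8+2 = 10
p=4,j=3: 4>3, acc = 10+1 = 11
p=4,j=4: not 4>4, acc = 11+1 = 12
p=5,j=1: 5>1, acc = 12+4 = 16
p=5,j=2: 5>2, acc = 16+3 = 19
p=5,j=3: 5>3, acc = 19+2 = 21
p=5,j=4: 5>4, acc = 21+1 = 22
p=6,j=1: 6>1, acc = 22+5 = 27
p=6,j=2: 6>2, acc = 27+4 = 31
p=6,j=3: 6>3, acc = 31+3 = 34
p=6,j=4: 6>4, acc = 34+2 = 36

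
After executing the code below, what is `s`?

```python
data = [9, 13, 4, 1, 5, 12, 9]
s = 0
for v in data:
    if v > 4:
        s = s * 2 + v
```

v=9: >4, s = 0*2+9 = 9
v=13: >4, s = 9*2+13 = 31
v=4: not >4
v=1: not >4
v=5: >4, s = 31*2+5 = 67
v=12: >4, s = 67*2+12 = 146
v=9: >4, s = 146*2+9 = 301

301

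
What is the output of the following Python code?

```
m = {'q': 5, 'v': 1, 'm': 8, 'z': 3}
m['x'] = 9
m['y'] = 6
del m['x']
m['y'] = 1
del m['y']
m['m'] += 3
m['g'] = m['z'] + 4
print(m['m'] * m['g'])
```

m['x'] = 9 → {'q': 5, 'v': 1, 'm': 8, 'z': 3, 'x': 9}
m['y'] = 6 → {'q': 5, 'v': 1, 'm': 8, 'z': 3, 'x': 9, 'y': 6}
del 'x' → {'q': 5, 'v': 1, 'm': 8, 'z': 3, 'y': 6}
m['y'] = 1 → {'q': 5, 'v': 1, 'm': 8, 'z': 3, 'y': 1}
del 'y' → {'q': 5, 'v': 1, 'm': 8, 'z': 3}
m['m'] = 8+3 = 11 → {'q': 5, 'v': 1, 'm': 11, 'z': 3}
m['g'] = m['z']+4 = 7 → {'q': 5, 'v': 1, 'm': 11, 'z': 3, 'g': 7}
m['m']*m['g'] = 11*7 = 77

77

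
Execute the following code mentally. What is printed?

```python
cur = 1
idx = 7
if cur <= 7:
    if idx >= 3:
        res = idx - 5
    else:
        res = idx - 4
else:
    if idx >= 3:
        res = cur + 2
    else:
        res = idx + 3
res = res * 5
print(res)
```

10

cur=1, idx=7
cur <= 7 is True; idx >= 3 is True
→ res = idx - 5 = 2
res = 2*5 = 10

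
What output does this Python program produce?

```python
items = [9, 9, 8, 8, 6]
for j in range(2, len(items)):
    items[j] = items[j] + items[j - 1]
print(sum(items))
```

91

j=2: items[2] = 8+9 = 17 → [9, 9, 17, 8, 6]
j=3: items[3] = 8+17 = 25 → [9, 9, 17, 25, 6]
j=4: items[4] = 6+25 = 31 → [9, 9, 17, 25, 31]
sum = 91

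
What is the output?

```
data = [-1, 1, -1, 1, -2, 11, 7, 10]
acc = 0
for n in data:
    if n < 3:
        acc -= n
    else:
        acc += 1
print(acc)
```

n=-1: <3, acc = 0-(-1) = 1
n=1: <3, acc = 1-1 = 0
n=-1: <3, acc = 0-(-1) = 1
n=1: <3, acc = 1-1 = 0
n=-2: <3, acc = 0-(-2) = 2
n=11: not <3, acc = 2+1 = 3
n=7: not <3, acc = 3+1 = 4
n=10: not <3, acc = 4+1 = 5

5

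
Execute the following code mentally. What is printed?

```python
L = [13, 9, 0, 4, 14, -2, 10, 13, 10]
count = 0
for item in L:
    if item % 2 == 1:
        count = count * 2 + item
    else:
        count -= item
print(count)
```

21

item=13: odd, count = 0*2+13 = 13
item=9: odd, count = 13*2+9 = 35
item=0: not odd, count = 35-0 = 35
item=4: not odd, count = 35-4 = 31
item=14: not odd, count = 31-14 = 17
item=-2: not odd, count = 17-(-2) = 19
item=10: not odd, count = 19-10 = 9
item=13: odd, count = 9*2+13 = 31
item=10: not odd, count = 31-10 = 21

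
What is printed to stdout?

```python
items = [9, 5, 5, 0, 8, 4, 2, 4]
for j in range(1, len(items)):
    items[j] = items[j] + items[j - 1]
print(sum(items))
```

j=1: items[1] = 5+9 = 14 → [9, 14, 5, 0, 8, 4, 2, 4]
j=2: items[2] = 5+14 = 19 → [9, 14, 19, 0, 8, 4, 2, 4]
j=3: items[3] = 0+19 = 19 → [9, 14, 19, 19, 8, 4, 2, 4]
j=4: items[4] = 8+19 = 27 → [9, 14, 19, 19, 27, 4, 2, 4]
j=5: items[5] = 4+27 = 31 → [9, 14, 19, 19, 27, 31, 2, 4]
j=6: items[6] = 2+31 = 33 → [9, 14, 19, 19, 27, 31, 33, 4]
j=7: items[7] = 4+33 = 37 → [9, 14, 19, 19, 27, 31, 33, 37]
sum = 189

189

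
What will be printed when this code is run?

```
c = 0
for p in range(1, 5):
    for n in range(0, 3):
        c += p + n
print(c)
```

42

p=1,n=0: c = 0+1 = 1
p=1,n=1: c = 1+2 = 3
p=1,n=2: c = 3+3 = 6
p=2,n=0: c = 6+2 = 8
p=2,n=1: c = 8+3 = 11
p=2,n=2: c = 11+4 = 15
p=3,n=0: c = 15+3 = 18
p=3,n=1: c = 18+4 = 22
p=3,n=2: c = 22+5 = 27
p=4,n=0: c = 27+4 = 31
p=4,n=1: c = 31+5 = 36
p=4,n=2: c = 36+6 = 42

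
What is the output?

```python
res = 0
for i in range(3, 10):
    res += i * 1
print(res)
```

i=3: res = 0+3*1 = 3
i=4: res = 3+4*1 = 7
i=5: res = 7+5*1 = 12
i=6: res = 12+6*1 = 18
i=7: res = 18+7*1 = 25
i=8: res = 25+8*1 = 33
i=9: res = 33+9*1 = 42

42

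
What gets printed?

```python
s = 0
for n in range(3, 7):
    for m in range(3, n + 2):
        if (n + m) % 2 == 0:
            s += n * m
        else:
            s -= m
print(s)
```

88

n=3,m=3: even sum, s = 0+9 = 9
n=3,m=4: odd sum, s = 9-4 = 5
n=4,m=3: odd sum, s = 5-3 = 2
n=4,m=4: even sum, s = 2+16 = 18
n=4,m=5: odd sum, s = 18-5 = 13
n=5,m=3: even sum, s = 13+15 = 28
n=5,m=4: odd sum, s = 28-4 = 24
n=5,m=5: even sum, s = 24+25 = 49
n=5,m=6: odd sum, s = 49-6 = 43
n=6,m=3: odd sum, s = 43-3 = 40
n=6,m=4: even sum, s = 40+24 = 64
n=6,m=5: odd sum, s = 64-5 = 59
n=6,m=6: even sum, s = 59+36 = 95
n=6,m=7: odd sum, s = 95-7 = 88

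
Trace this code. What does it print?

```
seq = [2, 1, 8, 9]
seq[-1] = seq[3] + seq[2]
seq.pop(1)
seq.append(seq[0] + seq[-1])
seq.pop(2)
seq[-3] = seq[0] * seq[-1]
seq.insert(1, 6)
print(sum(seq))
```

71

seq[-1] = seq[3]+seq[2] = 9+8 = 17 → [2, 1, 8, 17]
pop(1) removes 1 → [2, 8, 17]
append seq[0]+seq[-1] = 2+17 = 19 → [2, 8, 17, 19]
pop(2) removes 17 → [2, 8, 19]
seq[-3] = seq[0]*seq[-1] = 2*19 = 38 → [38, 8, 19]
insert 6 at 1 → [38, 6, 8, 19]
sum = 71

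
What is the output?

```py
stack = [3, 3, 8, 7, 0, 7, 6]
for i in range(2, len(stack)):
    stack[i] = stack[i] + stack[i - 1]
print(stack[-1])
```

31

i=2: stack[2] = 8+3 = 11 → [3, 3, 11, 7, 0, 7, 6]
i=3: stack[3] = 7+11 = 18 → [3, 3, 11, 18, 0, 7, 6]
i=4: stack[4] = 0+18 = 18 → [3, 3, 11, 18, 18, 7, 6]
i=5: stack[5] = 7+18 = 25 → [3, 3, 11, 18, 18, 25, 6]
i=6: stack[6] = 6+25 = 31 → [3, 3, 11, 18, 18, 25, 31]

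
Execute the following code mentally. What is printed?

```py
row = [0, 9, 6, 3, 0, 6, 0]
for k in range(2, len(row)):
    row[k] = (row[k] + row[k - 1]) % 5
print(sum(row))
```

k=2: row[2] = (6+9)%5 = 0 → [0, 9, 0, 3, 0, 6, 0]
k=3: row[3] = (3+0)%5 = 3 → [0, 9, 0, 3, 0, 6, 0]
k=4: row[4] = (0+3)%5 = 3 → [0, 9, 0, 3, 3, 6, 0]
k=5: row[5] = (6+3)%5 = 4 → [0, 9, 0, 3, 3, 4, 0]
k=6: row[6] = (0+4)%5 = 4 → [0, 9, 0, 3, 3, 4, 4]
sum = 23

23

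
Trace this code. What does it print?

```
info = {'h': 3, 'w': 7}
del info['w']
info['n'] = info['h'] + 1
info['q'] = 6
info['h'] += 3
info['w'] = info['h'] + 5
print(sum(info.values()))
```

del 'w' → {'h': 3}
info['n'] = info['h']+1 = 4 → {'h': 3, 'n': 4}
info['q'] = 6 → {'h': 3, 'n': 4, 'q': 6}
info['h'] = 3+3 = 6 → {'h': 6, 'n': 4, 'q': 6}
info['w'] = info['h']+5 = 11 → {'h': 6, 'n': 4, 'q': 6, 'w': 11}
sum of values = 27

27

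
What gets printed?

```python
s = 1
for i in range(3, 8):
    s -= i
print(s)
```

-24

i=3: s = 1-3 = -2
i=4: s = (-2)-4 = -6
i=5: s = (-6)-5 = -11
i=6: s = (-11)-6 = -17
i=7: s = (-17)-7 = -24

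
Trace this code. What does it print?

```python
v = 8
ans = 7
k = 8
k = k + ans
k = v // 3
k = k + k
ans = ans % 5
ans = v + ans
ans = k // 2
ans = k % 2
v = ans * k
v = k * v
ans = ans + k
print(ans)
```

4

k = 8+7 = 15
k = 8//3 = 2
k = 2+2 = 4
ans = 7%5 = 2
ans = 8+2 = 10
ans = 4//2 = 2
ans = 4%2 = 0
v = 0*4 = 0
v = 4*0 = 0
ans = 0+4 = 4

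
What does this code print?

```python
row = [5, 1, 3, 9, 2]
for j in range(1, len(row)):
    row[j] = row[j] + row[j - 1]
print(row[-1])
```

j=1: row[1] = 1+5 = 6 → [5, 6, 3, 9, 2]
j=2: row[2] = 3+6 = 9 → [5, 6, 9, 9, 2]
j=3: row[3] = 9+9 = 18 → [5, 6, 9, 18, 2]
j=4: row[4] = 2+18 = 20 → [5, 6, 9, 18, 20]

20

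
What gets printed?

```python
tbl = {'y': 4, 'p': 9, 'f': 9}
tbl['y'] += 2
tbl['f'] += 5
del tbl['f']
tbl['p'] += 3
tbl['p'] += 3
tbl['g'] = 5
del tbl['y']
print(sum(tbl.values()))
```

tbl['y'] = 4+2 = 6 → {'y': 6, 'p': 9, 'f': 9}
tbl['f'] = 9+5 = 14 → {'y': 6, 'p': 9, 'f': 14}
del 'f' → {'y': 6, 'p': 9}
tbl['p'] = 9+3 = 12 → {'y': 6, 'p': 12}
tbl['p'] = 12+3 = 15 → {'y': 6, 'p': 15}
tbl['g'] = 5 → {'y': 6, 'p': 15, 'g': 5}
del 'y' → {'p': 15, 'g': 5}
sum of values = 20

20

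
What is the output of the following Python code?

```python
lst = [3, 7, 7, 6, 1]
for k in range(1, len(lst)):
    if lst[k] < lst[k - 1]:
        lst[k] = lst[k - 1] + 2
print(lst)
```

[3, 7, 7, 9, 11]

k=1: 7>=3, unchanged → [3, 7, 7, 6, 1]
k=2: 7>=7, unchanged → [3, 7, 7, 6, 1]
k=3: 6<7, lst[3] = 7+2 = 9 → [3, 7, 7, 9, 1]
k=4: 1<9, lst[4] = 9+2 = 11 → [3, 7, 7, 9, 11]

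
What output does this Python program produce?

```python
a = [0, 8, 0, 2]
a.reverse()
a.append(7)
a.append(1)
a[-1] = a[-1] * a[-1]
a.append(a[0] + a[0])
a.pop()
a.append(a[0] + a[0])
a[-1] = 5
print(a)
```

reverse → [2, 0, 8, 0]
append 7 → [2, 0, 8, 0, 7]
append 1 → [2, 0, 8, 0, 7, 1]
a[-1] = a[-1]*a[-1] = 1*1 = 1 → [2, 0, 8, 0, 7, 1]
append a[0]+a[0] = 2+2 = 4 → [2, 0, 8, 0, 7, 1, 4]
pop() removes 4 → [2, 0, 8, 0, 7, 1]
append a[0]+a[0] = 2+2 = 4 → [2, 0, 8, 0, 7, 1, 4]
a[-1] = 5 → [2, 0, 8, 0, 7, 1, 5]

[2, 0, 8, 0, 7, 1, 5]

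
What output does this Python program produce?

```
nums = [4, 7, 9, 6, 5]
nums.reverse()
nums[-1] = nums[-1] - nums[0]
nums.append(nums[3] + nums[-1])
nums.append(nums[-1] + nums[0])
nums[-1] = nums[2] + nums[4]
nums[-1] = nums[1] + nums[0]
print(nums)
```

[5, 6, 9, 7, -1, 6, 11]

reverse → [5, 6, 9, 7, 4]
nums[-1] = nums[-1]-nums[0] = 4-5 = -1 → [5, 6, 9, 7, -1]
append nums[3]+nums[-1] = 7+(-1) = 6 → [5, 6, 9, 7, -1, 6]
append nums[-1]+nums[0] = 6+5 = 11 → [5, 6, 9, 7, -1, 6, 11]
nums[-1] = nums[2]+nums[4] = 9+(-1) = 8 → [5, 6, 9, 7, -1, 6, 8]
nums[-1] = nums[1]+nums[0] = 6+5 = 11 → [5, 6, 9, 7, -1, 6, 11]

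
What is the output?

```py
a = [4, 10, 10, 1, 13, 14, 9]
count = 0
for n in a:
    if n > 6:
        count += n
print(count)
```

n=4: not >6
n=10: >6, count = 0+10 = 10
n=10: >6, count = 10+10 = 20
n=1: not >6
n=13: >6, count = 20+13 = 33
n=14: >6, count = 33+14 = 47
n=9: >6, count = 47+9 = 56

56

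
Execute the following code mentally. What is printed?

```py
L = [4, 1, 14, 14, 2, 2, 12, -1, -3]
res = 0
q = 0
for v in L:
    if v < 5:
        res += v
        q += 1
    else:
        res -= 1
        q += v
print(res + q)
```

v=4: <5, res = 0+4 = 4; q=1
v=1: <5, res = 4+1 = 5; q=2
v=14: not <5, res = 5-1 = 4; q=16
v=14: not <5, res = 4-1 = 3; q=30
v=2: <5, res = 3+2 = 5; q=31
v=2: <5, res = 5+2 = 7; q=32
v=12: not <5, res = 7-1 = 6; q=44
v=-1: <5, res = 6+(-1) = 5; q=45
v=-3: <5, res = 5+(-3) = 2; q=46
res+q = 2+46 = 48

48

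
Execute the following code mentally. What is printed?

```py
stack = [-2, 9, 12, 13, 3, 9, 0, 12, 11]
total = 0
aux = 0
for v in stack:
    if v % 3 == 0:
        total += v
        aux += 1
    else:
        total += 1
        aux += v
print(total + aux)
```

v=-2: not %3==0, total = 0+1 = 1; aux=-2
v=9: %3==0, total = 1+9 = 10; aux=-1
v=12: %3==0, total = 10+12 = 22; aux=0
v=13: not %3==0, total = 22+1 = 23; aux=13
v=3: %3==0, total = 23+3 = 26; aux=14
v=9: %3==0, total = 26+9 = 35; aux=15
v=0: %3==0, total = 35+0 = 35; aux=16
v=12: %3==0, total = 35+12 = 47; aux=17
v=11: not %3==0, total = 47+1 = 48; aux=28
total+aux = 48+28 = 76

76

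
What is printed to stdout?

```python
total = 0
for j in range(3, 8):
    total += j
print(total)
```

j=3: total = 0+3 = 3
j=4: total = 3+4 = 7
j=5: total = 7+5 = 12
j=6: total = 12+6 = 18
j=7: total = 18+7 = 25

25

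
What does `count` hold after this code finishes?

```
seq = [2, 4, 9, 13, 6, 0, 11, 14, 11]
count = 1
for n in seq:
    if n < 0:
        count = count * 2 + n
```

1

n=2: not <0
n=4: not <0
n=9: not <0
n=13: not <0
n=6: not <0
n=0: not <0
n=11: not <0
n=14: not <0
n=11: not <0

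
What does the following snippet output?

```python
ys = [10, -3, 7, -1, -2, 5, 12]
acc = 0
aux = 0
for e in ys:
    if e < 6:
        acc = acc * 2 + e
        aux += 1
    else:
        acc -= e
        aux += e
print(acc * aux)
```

e=10: not <6, acc = 0-10 = -10; aux=10
e=-3: <6, acc = (-10)*2+(-3) = -23; aux=11
e=7: not <6, acc = (-23)-7 = -30; aux=18
e=-1: <6, acc = (-30)*2+(-1) = -61; aux=19
e=-2: <6, acc = (-61)*2+(-2) = -124; aux=20
e=5: <6, acc = (-124)*2+5 = -243; aux=21
e=12: not <6, acc = (-243)-12 = -255; aux=33
acc*aux = (-255)*33 = -8415

-8415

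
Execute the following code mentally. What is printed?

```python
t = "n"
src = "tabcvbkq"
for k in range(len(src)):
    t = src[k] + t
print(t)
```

qkbvcbatn

k=0: prepend 't' → 'tn'
k=1: prepend 'a' → 'atn'
k=2: prepend 'b' → 'batn'
k=3: prepend 'c' → 'cbatn'
k=4: prepend 'v' → 'vcbatn'
k=5: prepend 'b' → 'bvcbatn'
k=6: prepend 'k' → 'kbvcbatn'
k=7: prepend 'q' → 'qkbvcbatn'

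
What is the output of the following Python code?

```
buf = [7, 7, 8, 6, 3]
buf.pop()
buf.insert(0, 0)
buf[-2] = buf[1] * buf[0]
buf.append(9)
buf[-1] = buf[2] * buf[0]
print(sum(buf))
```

20

pop() removes 3 → [7, 7, 8, 6]
insert 0 at 0 → [0, 7, 7, 8, 6]
buf[-2] = buf[1]*buf[0] = 7*0 = 0 → [0, 7, 7, 0, 6]
append 9 → [0, 7, 7, 0, 6, 9]
buf[-1] = buf[2]*buf[0] = 7*0 = 0 → [0, 7, 7, 0, 6, 0]
sum = 20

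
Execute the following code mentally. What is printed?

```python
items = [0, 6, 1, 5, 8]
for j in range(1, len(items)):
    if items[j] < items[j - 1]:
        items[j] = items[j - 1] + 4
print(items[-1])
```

18

j=1: 6>=0, unchanged → [0, 6, 1, 5, 8]
j=2: 1<6, items[2] = 6+4 = 10 → [0, 6, 10, 5, 8]
j=3: 5<10, items[3] = 10+4 = 14 → [0, 6, 10, 14, 8]
j=4: 8<14, items[4] = 14+4 = 18 → [0, 6, 10, 14, 18]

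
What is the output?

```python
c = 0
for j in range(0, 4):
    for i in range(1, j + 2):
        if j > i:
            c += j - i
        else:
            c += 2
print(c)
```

18

j=0,i=1: not 0>1, c = 0+2 = 2
j=1,i=1: not 1>1, c = 2+2 = 4
j=1,i=2: not 1>2, c = 4+2 = 6
j=2,i=1: 2>1, c = 6+1 = 7
j=2,i=2: not 2>2, c = 7+2 = 9
j=2,i=3: not 2>3, c = 9+2 = 11
j=3,i=1: 3>1, c = 11+2 = 13
j=3,i=2: 3>2, c = 13+1 = 14
j=3,i=3: not 3>3, c = 14+2 = 16
j=3,i=4: not 3>4, c = 16+2 = 18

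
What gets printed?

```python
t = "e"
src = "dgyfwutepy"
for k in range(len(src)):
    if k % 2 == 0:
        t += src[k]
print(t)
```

edywtp

k=0: add 'd' → 'ed'
k=1: skip
k=2: add 'y' → 'edy'
k=3: skip
k=4: add 'w' → 'edyw'
k=5: skip
k=6: add 't' → 'edywt'
k=7: skip
k=8: add 'p' → 'edywtp'
k=9: skip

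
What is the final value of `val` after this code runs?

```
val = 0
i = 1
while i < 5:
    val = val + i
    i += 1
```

10

i=1: val = 0+1 = 1
i=2: val = 1+2 = 3
i=3: val = 3+3 = 6
i=4: val = 6+4 = 10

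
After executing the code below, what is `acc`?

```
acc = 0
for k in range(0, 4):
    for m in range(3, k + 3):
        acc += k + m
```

k=1,m=3: acc = 0+4 = 4
k=2,m=3: acc = 4+5 = 9
k=2,m=4: acc = 9+6 = 15
k=3,m=3: acc = 15+6 = 21
k=3,m=4: acc = 21+7 = 28
k=3,m=5: acc = 28+8 = 36

36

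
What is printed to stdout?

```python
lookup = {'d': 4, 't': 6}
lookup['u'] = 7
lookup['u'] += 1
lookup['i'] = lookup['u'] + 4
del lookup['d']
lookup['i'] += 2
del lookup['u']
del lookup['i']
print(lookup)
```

{'t': 6}

lookup['u'] = 7 → {'d': 4, 't': 6, 'u': 7}
lookup['u'] = 7+1 = 8 → {'d': 4, 't': 6, 'u': 8}
lookup['i'] = lookup['u']+4 = 12 → {'d': 4, 't': 6, 'u': 8, 'i': 12}
del 'd' → {'t': 6, 'u': 8, 'i': 12}
lookup['i'] = 12+2 = 14 → {'t': 6, 'u': 8, 'i': 14}
del 'u' → {'t': 6, 'i': 14}
del 'i' → {'t': 6}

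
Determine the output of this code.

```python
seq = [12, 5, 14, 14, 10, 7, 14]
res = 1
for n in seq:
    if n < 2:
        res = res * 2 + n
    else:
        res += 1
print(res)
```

n=12: not <2, res = 1+1 = 2
n=5: not <2, res = 2+1 = 3
n=14: not <2, res = 3+1 = 4
n=14: not <2, res = 4+1 = 5
n=10: not <2, res = 5+1 = 6
n=7: not <2, res = 6+1 = 7
n=14: not <2, res = 7+1 = 8

8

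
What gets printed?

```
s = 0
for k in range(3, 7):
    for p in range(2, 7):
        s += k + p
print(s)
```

170

k=3,p=2: s = 0+5 = 5
k=3,p=3: s = 5+6 = 11
k=3,p=4: s = 11+7 = 18
k=3,p=5: s = 18+8 = 26
k=3,p=6: s = 26+9 = 35
k=4,p=2: s = 35+6 = 41
k=4,p=3: s = 41+7 = 48
k=4,p=4: s = 48+8 = 56
k=4,p=5: s = 56+9 = 65
k=4,p=6: s = 65+10 = 75
k=5,p=2: s = 75+7 = 82
k=5,p=3: s = 82+8 = 90
k=5,p=4: s = 90+9 = 99
k=5,p=5: s = 99+10 = 109
k=5,p=6: s = 109+11 = 120
k=6,p=2: s = 120+8 = 128
k=6,p=3: s = 128+9 = 137
k=6,p=4: s = 137+10 = 147
k=6,p=5: s = 147+11 = 158
k=6,p=6: s = 158+12 = 170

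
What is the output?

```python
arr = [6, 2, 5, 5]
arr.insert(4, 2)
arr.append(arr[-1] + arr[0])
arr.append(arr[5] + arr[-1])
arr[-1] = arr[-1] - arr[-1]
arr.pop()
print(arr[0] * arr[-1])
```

insert 2 at 4 → [6, 2, 5, 5, 2]
append arr[-1]+arr[0] = 2+6 = 8 → [6, 2, 5, 5, 2, 8]
append arr[5]+arr[-1] = 8+8 = 16 → [6, 2, 5, 5, 2, 8, 16]
arr[-1] = arr[-1]-arr[-1] = 16-16 = 0 → [6, 2, 5, 5, 2, 8, 0]
pop() removes 0 → [6, 2, 5, 5, 2, 8]
arr[0]*arr[-1] = 6*8 = 48

48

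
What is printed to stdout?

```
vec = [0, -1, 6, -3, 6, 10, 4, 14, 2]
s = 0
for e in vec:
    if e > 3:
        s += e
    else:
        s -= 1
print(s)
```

e=0: not >3, s = 0-1 = -1
e=-1: not >3, s = (-1)-1 = -2
e=6: >3, s = (-2)+6 = 4
e=-3: not >3, s = 4-1 = 3
e=6: >3, s = 3+6 = 9
e=10: >3, s = 9+10 = 19
e=4: >3, s = 19+4 = 23
e=14: >3, s = 23+14 = 37
e=2: not >3, s = 37-1 = 36

36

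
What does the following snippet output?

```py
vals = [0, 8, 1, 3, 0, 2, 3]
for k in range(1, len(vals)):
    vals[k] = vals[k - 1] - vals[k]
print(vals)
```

[0, -8, -9, -12, -12, -14, -17]

k=1: vals[1] = 0-8 = -8 → [0, -8, 1, 3, 0, 2, 3]
k=2: vals[2] = (-8)-1 = -9 → [0, -8, -9, 3, 0, 2, 3]
k=3: vals[3] = (-9)-3 = -12 → [0, -8, -9, -12, 0, 2, 3]
k=4: vals[4] = (-12)-0 = -12 → [0, -8, -9, -12, -12, 2, 3]
k=5: vals[5] = (-12)-2 = -14 → [0, -8, -9, -12, -12, -14, 3]
k=6: vals[6] = (-14)-3 = -17 → [0, -8, -9, -12, -12, -14, -17]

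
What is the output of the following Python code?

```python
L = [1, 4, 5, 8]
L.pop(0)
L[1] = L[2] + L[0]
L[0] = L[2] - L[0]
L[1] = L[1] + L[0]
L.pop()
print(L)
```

[4, 16]

pop(0) removes 1 → [4, 5, 8]
L[1] = L[2]+L[0] = 8+4 = 12 → [4, 12, 8]
L[0] = L[2]-L[0] = 8-4 = 4 → [4, 12, 8]
L[1] = L[1]+L[0] = 12+4 = 16 → [4, 16, 8]
pop() removes 8 → [4, 16]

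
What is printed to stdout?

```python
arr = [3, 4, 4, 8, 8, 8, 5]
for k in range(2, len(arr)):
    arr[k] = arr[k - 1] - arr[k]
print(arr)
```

[3, 4, 0, -8, -16, -24, -29]

k=2: arr[2] = 4-4 = 0 → [3, 4, 0, 8, 8, 8, 5]
k=3: arr[3] = 0-8 = -8 → [3, 4, 0, -8, 8, 8, 5]
k=4: arr[4] = (-8)-8 = -16 → [3, 4, 0, -8, -16, 8, 5]
k=5: arr[5] = (-16)-8 = -24 → [3, 4, 0, -8, -16, -24, 5]
k=6: arr[6] = (-24)-5 = -29 → [3, 4, 0, -8, -16, -24, -29]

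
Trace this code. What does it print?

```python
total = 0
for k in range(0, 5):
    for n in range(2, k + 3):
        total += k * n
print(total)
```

145

k=0,n=2: total = 0+0 = 0
k=1,n=2: total = 0+2 = 2
k=1,n=3: total = 2+3 = 5
k=2,n=2: total = 5+4 = 9
k=2,n=3: total = 9+6 = 15
k=2,n=4: total = 15+8 = 23
k=3,n=2: total = 23+6 = 29
k=3,n=3: total = 29+9 = 38
k=3,n=4: total = 38+12 = 50
k=3,n=5: total = 50+15 = 65
k=4,n=2: total = 65+8 = 73
k=4,n=3: total = 73+12 = 85
k=4,n=4: total = 85+16 = 101
k=4,n=5: total = 101+20 = 121
k=4,n=6: total = 121+24 = 145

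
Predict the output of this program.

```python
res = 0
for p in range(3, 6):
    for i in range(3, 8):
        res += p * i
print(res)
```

p=3,i=3: res = 0+9 = 9
p=3,i=4: res = 9+12 = 21
p=3,i=5: res = 21+15 = 36
p=3,i=6: res = 36+18 = 54
p=3,i=7: res = 54+21 = 75
p=4,i=3: res = 75+12 = 87
p=4,i=4: res = 87+16 = 103
p=4,i=5: res = 103+20 = 123
p=4,i=6: res = 123+24 = 147
p=4,i=7: res = 147+28 = 175
p=5,i=3: res = 175+15 = 190
p=5,i=4: res = 190+20 = 210
p=5,i=5: res = 210+25 = 235
p=5,i=6: res = 235+30 = 265
p=5,i=7: res = 265+35 = 300

300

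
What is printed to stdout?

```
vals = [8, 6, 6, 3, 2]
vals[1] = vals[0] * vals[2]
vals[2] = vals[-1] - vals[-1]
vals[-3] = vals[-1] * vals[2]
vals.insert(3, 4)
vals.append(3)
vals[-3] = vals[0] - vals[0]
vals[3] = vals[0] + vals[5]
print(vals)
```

[8, 48, 0, 10, 0, 2, 3]

vals[1] = vals[0]*vals[2] = 8*6 = 48 → [8, 48, 6, 3, 2]
vals[2] = vals[-1]-vals[-1] = 2-2 = 0 → [8, 48, 0, 3, 2]
vals[-3] = vals[-1]*vals[2] = 2*0 = 0 → [8, 48, 0, 3, 2]
insert 4 at 3 → [8, 48, 0, 4, 3, 2]
append 3 → [8, 48, 0, 4, 3, 2, 3]
vals[-3] = vals[0]-vals[0] = 8-8 = 0 → [8, 48, 0, 4, 0, 2, 3]
vals[3] = vals[0]+vals[5] = 8+2 = 10 → [8, 48, 0, 10, 0, 2, 3]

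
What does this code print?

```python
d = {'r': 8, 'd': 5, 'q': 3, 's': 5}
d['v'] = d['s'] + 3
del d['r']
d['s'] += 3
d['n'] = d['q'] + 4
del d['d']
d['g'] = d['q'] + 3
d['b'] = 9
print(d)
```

d['v'] = d['s']+3 = 8 → {'r': 8, 'd': 5, 'q': 3, 's': 5, 'v': 8}
del 'r' → {'d': 5, 'q': 3, 's': 5, 'v': 8}
d['s'] = 5+3 = 8 → {'d': 5, 'q': 3, 's': 8, 'v': 8}
d['n'] = d['q']+4 = 7 → {'d': 5, 'q': 3, 's': 8, 'v': 8, 'n': 7}
del 'd' → {'q': 3, 's': 8, 'v': 8, 'n': 7}
d['g'] = d['q']+3 = 6 → {'q': 3, 's': 8, 'v': 8, 'n': 7, 'g': 6}
d['b'] = 9 → {'q': 3, 's': 8, 'v': 8, 'n': 7, 'g': 6, 'b': 9}

{'q': 3, 's': 8, 'v': 8, 'n': 7, 'g': 6, 'b': 9}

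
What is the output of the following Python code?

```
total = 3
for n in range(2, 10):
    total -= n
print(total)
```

n=2: total = 3-2 = 1
n=3: total = 1-3 = -2
n=4: total = (-2)-4 = -6
n=5: total = (-6)-5 = -11
n=6: total = (-11)-6 = -17
n=7: total = (-17)-7 = -24
n=8: total = (-24)-8 = -32
n=9: total = (-32)-9 = -41

-41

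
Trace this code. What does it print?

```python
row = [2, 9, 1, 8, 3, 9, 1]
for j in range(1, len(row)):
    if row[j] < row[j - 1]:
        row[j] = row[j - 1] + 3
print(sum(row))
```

101

j=1: 9>=2, unchanged → [2, 9, 1, 8, 3, 9, 1]
j=2: 1<9, row[2] = 9+3 = 12 → [2, 9, 12, 8, 3, 9, 1]
j=3: 8<12, row[3] = 12+3 = 15 → [2, 9, 12, 15, 3, 9, 1]
j=4: 3<15, row[4] = 15+3 = 18 → [2, 9, 12, 15, 18, 9, 1]
j=5: 9<18, row[5] = 18+3 = 21 → [2, 9, 12, 15, 18, 21, 1]
j=6: 1<21, row[6] = 21+3 = 24 → [2, 9, 12, 15, 18, 21, 24]
sum = 101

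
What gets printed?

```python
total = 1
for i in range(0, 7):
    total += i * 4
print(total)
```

i=0: total = 1+0*4 = 1
i=1: total = 1+1*4 = 5
i=2: total = 5+2*4 = 13
i=3: total = 13+3*4 = 25
i=4: total = 25+4*4 = 41
i=5: total = 41+5*4 = 61
i=6: total = 61+6*4 = 85

85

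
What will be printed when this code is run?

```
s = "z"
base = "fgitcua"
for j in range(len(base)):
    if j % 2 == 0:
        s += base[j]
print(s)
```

zfica

j=0: add 'f' → 'zf'
j=1: skip
j=2: add 'i' → 'zfi'
j=3: skip
j=4: add 'c' → 'zfic'
j=5: skip
j=6: add 'a' → 'zfica'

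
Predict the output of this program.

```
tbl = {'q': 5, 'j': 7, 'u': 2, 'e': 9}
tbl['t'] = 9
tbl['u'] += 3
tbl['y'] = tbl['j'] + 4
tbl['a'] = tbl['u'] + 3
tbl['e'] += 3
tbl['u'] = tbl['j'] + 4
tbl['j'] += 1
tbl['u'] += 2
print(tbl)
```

tbl['t'] = 9 → {'q': 5, 'j': 7, 'u': 2, 'e': 9, 't': 9}
tbl['u'] = 2+3 = 5 → {'q': 5, 'j': 7, 'u': 5, 'e': 9, 't': 9}
tbl['y'] = tbl['j']+4 = 11 → {'q': 5, 'j': 7, 'u': 5, 'e': 9, 't': 9, 'y': 11}
tbl['a'] = tbl['u']+3 = 8 → {'q': 5, 'j': 7, 'u': 5, 'e': 9, 't': 9, 'y': 11, 'a': 8}
tbl['e'] = 9+3 = 12 → {'q': 5, 'j': 7, 'u': 5, 'e': 12, 't': 9, 'y': 11, 'a': 8}
tbl['u'] = tbl['j']+4 = 11 → {'q': 5, 'j': 7, 'u': 11, 'e': 12, 't': 9, 'y': 11, 'a': 8}
tbl['j'] = 7+1 = 8 → {'q': 5, 'j': 8, 'u': 11, 'e': 12, 't': 9, 'y': 11, 'a': 8}
tbl['u'] = 11+2 = 13 → {'q': 5, 'j': 8, 'u': 13, 'e': 12, 't': 9, 'y': 11, 'a': 8}

{'q': 5, 'j': 8, 'u': 13, 'e': 12, 't': 9, 'y': 11, 'a': 8}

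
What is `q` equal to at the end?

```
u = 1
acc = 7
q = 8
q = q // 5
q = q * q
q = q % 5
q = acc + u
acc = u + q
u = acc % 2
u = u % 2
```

q = 8//5 = 1
q = 1*1 = 1
q = 1%5 = 1
q = 7+1 = 8
acc = 1+8 = 9
u = 9%2 = 1
u = 1%2 = 1

8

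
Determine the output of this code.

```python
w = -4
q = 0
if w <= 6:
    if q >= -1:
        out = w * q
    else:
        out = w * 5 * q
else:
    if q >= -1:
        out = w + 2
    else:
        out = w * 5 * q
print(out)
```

w=-4, q=0
w <= 6 is True; q >= -1 is True
→ out = w * q = 0

0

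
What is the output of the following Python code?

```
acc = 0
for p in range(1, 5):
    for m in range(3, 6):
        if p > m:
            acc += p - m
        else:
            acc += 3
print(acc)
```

34

p=1,m=3: not 1>3, acc = 0+3 = 3
p=1,m=4: not 1>4, acc = 3+3 = 6
p=1,m=5: not 1>5, acc = 6+3 = 9
p=2,m=3: not 2>3, acc = 9+3 = 12
p=2,m=4: not 2>4, acc = 12+3 = 15
p=2,m=5: not 2>5, acc = 15+3 = 18
p=3,m=3: not 3>3, acc = 18+3 = 21
p=3,m=4: not 3>4, acc = 21+3 = 24
p=3,m=5: not 3>5, acc = 24+3 = 27
p=4,m=3: 4>3, acc = 27+1 = 28
p=4,m=4: not 4>4, acc = 28+3 = 31
p=4,m=5: not 4>5, acc = 31+3 = 34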